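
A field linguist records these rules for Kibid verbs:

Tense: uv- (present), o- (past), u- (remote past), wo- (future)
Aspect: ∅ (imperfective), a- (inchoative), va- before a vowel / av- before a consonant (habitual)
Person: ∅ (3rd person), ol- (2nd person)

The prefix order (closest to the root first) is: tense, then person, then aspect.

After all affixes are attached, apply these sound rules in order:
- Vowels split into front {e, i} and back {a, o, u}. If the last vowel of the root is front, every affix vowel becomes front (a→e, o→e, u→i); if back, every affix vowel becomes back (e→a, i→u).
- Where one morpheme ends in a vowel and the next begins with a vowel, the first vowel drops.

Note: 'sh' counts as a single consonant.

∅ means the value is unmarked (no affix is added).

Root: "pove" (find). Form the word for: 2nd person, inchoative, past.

elepove

Attach tense past o- → opove.
Attach person 2nd person ol- → olopove.
Attach aspect inchoative a- → aolopove.
Apply vowel harmony: aolopove → eelepove.
Apply vowel deletion: eelepove → elepove.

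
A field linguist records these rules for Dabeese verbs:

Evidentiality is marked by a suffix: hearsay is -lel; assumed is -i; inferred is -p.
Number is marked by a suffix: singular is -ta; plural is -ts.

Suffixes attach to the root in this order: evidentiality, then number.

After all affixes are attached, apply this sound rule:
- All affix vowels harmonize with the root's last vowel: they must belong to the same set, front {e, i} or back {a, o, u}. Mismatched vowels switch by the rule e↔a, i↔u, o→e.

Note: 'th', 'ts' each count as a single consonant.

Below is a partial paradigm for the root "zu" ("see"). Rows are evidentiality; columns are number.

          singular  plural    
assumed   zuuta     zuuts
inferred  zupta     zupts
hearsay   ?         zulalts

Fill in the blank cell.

Attach evidentiality hearsay -lel → zulel.
Attach number singular -ta → zulelta.
Apply vowel harmony: zulelta → zulalta.

zulalta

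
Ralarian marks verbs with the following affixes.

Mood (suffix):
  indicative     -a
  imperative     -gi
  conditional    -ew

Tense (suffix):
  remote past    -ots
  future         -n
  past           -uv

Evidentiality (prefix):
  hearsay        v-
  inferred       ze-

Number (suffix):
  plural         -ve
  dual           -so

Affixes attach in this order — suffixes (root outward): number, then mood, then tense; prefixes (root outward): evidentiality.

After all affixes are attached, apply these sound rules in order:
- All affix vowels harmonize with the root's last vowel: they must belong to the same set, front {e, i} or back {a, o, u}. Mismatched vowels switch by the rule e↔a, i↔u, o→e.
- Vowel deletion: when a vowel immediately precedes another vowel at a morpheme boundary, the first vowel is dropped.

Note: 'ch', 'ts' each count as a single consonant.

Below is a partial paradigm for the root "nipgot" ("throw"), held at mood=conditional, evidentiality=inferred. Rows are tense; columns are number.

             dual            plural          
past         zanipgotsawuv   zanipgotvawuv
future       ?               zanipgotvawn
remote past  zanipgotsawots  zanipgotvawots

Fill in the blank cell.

Attach number dual -so → nipgotso.
Attach mood conditional -ew → nipgotsoew.
Attach tense future -n → nipgotsoewn.
Attach evidentiality inferred ze- → zenipgotsoewn.
Apply vowel harmony: zenipgotsoewn → zanipgotsoawn.
Apply vowel deletion: zanipgotsoawn → zanipgotsawn.

zanipgotsawn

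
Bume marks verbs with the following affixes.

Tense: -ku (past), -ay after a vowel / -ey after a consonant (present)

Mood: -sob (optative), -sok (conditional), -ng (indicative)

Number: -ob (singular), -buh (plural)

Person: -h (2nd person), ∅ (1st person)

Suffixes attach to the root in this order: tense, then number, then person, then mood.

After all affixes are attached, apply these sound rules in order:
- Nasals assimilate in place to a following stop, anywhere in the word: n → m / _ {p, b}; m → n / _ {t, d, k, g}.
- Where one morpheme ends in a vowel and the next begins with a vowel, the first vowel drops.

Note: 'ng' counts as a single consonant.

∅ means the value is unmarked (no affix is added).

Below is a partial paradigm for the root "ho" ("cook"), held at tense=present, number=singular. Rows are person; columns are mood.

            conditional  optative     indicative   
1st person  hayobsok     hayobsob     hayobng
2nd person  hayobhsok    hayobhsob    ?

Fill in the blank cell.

Attach tense present -ay (after vowel 'o') → hoay.
Attach number singular -ob → hoayob.
Attach person 2nd person -h → hoayobh.
Attach mood indicative -ng → hoayobhng.
Nasal assimilation: no change.
Apply vowel deletion: hoayobhng → hayobhng.

hayobhng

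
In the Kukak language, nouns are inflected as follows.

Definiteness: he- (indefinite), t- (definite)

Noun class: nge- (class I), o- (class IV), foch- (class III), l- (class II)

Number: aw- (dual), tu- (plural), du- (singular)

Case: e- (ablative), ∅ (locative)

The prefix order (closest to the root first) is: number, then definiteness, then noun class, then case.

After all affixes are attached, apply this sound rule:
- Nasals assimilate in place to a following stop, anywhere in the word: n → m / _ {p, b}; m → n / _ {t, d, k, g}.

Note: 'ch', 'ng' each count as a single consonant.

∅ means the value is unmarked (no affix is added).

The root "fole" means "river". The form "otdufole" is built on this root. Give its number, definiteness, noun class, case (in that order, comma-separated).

Segment: o-t-du-fole.
number: du- → singular.
definiteness: t- → definite.
noun class: o- → class IV.
case: ∅ → locative.

singular, definite, class IV, locative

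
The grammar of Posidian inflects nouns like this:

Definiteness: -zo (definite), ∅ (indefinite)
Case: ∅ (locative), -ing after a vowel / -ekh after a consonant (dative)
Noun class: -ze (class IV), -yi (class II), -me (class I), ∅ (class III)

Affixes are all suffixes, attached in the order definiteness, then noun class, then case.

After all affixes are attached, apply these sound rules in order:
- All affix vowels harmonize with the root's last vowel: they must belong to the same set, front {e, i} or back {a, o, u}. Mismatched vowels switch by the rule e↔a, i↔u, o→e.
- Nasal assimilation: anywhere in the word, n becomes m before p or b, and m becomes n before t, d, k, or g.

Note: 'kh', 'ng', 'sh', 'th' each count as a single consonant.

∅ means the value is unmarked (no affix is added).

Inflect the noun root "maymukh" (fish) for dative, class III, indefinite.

definiteness = indefinite: zero marking, form stays maymukh.
noun class = class III: zero marking, form stays maymukh.
Attach case dative -ekh (after consonant 'kh') → maymukhekh.
Apply vowel harmony: maymukhekh → maymukhakh.
Nasal assimilation: no change.

maymukhakh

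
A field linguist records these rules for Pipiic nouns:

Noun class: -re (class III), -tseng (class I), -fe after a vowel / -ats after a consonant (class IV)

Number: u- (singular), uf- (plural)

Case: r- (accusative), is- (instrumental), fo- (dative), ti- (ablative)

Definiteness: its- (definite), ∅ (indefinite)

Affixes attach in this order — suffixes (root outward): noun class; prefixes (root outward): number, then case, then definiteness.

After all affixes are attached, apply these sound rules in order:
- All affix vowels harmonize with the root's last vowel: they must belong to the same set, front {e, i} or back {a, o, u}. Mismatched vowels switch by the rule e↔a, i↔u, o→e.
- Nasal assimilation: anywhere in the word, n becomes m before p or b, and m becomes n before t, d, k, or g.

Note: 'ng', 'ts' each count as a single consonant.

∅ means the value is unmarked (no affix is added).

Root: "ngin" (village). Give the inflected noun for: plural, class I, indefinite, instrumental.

Attach number plural uf- → ufngin.
Attach case instrumental is- → isufngin.
definiteness = indefinite: zero marking, form stays isufngin.
Attach noun class class I -tseng → isufngintseng.
Apply vowel harmony: isufngintseng → isifngintseng.
Nasal assimilation: no change.

isifngintseng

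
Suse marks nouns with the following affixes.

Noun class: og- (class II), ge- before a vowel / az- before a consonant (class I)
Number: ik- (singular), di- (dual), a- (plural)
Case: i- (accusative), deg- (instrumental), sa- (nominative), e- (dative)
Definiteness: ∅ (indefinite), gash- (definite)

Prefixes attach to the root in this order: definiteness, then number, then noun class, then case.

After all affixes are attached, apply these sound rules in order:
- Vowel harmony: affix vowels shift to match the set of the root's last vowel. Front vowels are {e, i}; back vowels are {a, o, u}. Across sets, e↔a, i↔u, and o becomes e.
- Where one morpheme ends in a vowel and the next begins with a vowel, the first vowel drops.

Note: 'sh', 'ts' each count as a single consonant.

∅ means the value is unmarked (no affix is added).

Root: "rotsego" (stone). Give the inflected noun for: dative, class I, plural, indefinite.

agarotsego

definiteness = indefinite: zero marking, form stays rotsego.
Attach number plural a- → arotsego.
Attach noun class class I ge- (before vowel 'a') → gearotsego.
Attach case dative e- → egearotsego.
Apply vowel harmony: egearotsego → agaarotsego.
Apply vowel deletion: agaarotsego → agarotsego.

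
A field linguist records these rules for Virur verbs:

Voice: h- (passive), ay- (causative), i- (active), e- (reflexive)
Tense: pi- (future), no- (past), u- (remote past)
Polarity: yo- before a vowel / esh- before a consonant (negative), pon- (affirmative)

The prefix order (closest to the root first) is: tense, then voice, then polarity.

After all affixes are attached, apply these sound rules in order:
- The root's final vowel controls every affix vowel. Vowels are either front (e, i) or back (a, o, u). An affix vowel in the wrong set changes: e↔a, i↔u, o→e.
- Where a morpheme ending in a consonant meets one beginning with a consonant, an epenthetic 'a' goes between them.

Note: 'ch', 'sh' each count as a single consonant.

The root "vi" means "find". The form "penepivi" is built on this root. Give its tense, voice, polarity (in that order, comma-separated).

future, reflexive, affirmative

Segment: pon-e-pi-vi.
tense: pi- → future.
voice: e- → reflexive.
polarity: pon- → affirmative.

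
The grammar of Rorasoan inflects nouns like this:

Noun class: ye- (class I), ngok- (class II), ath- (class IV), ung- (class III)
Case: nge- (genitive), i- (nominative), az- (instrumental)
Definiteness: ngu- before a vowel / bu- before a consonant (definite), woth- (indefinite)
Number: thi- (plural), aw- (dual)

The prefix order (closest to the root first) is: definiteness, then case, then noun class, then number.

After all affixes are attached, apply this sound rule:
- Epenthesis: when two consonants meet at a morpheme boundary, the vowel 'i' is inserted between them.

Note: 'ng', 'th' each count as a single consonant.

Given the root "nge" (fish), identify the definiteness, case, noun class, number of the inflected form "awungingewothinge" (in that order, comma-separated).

Segment: aw-ung-nge-woth-nge.
definiteness: woth- → indefinite.
case: nge- → genitive.
noun class: ung- → class III.
number: aw- → dual.

indefinite, genitive, class III, dual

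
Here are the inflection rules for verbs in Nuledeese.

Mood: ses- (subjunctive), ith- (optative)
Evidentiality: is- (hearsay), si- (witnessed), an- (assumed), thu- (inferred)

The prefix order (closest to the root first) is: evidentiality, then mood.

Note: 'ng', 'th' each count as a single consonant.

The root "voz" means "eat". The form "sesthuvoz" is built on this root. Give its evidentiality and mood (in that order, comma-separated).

Segment: ses-thu-voz.
evidentiality: thu- → inferred.
mood: ses- → subjunctive.

inferred, subjunctive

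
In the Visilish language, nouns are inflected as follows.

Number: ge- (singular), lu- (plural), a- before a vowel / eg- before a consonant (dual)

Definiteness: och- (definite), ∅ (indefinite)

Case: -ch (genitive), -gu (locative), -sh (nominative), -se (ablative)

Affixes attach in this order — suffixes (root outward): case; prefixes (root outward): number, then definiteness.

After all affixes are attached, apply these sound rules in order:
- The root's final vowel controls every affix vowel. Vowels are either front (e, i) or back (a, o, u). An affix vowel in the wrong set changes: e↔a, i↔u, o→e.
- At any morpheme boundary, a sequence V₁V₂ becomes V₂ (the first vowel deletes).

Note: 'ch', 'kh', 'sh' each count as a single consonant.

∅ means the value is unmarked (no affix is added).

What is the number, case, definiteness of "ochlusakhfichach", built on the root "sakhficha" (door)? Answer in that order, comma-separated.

plural, genitive, definite

Segment: och-lu-sakhficha-ch.
number: lu- → plural.
case: -ch → genitive.
definiteness: och- → definite.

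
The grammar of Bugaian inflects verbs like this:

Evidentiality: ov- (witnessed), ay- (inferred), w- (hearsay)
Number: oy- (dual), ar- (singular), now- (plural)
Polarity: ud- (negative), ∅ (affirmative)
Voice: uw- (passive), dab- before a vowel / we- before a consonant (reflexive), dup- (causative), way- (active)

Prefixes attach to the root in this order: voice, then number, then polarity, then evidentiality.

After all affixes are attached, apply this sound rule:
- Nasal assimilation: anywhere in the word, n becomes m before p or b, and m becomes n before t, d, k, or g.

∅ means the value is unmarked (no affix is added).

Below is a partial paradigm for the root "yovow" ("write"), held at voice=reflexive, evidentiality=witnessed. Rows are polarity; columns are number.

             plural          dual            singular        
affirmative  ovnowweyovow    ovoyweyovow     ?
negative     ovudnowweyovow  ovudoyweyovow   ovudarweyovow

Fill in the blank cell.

ovarweyovow

Attach voice reflexive we- (before consonant 'y') → weyovow.
Attach number singular ar- → arweyovow.
polarity = affirmative: zero marking, form stays arweyovow.
Attach evidentiality witnessed ov- → ovarweyovow.
Nasal assimilation: no change.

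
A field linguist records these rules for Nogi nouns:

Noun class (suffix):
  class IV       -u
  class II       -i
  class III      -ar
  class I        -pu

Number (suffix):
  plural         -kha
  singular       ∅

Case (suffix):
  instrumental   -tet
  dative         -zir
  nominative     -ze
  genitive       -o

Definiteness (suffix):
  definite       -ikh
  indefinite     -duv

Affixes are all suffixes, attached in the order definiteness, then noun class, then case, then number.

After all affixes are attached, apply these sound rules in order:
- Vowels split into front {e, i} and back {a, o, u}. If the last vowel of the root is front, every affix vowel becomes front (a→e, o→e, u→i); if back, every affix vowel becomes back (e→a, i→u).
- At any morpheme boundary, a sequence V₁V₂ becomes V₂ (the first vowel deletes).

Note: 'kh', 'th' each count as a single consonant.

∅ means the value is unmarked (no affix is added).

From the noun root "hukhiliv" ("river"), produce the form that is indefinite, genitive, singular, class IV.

hukhilivdive

Attach definiteness indefinite -duv → hukhilivduv.
Attach noun class class IV -u → hukhilivduvu.
Attach case genitive -o → hukhilivduvuo.
number = singular: zero marking, form stays hukhilivduvuo.
Apply vowel harmony: hukhilivduvuo → hukhilivdivie.
Apply vowel deletion: hukhilivdivie → hukhilivdive.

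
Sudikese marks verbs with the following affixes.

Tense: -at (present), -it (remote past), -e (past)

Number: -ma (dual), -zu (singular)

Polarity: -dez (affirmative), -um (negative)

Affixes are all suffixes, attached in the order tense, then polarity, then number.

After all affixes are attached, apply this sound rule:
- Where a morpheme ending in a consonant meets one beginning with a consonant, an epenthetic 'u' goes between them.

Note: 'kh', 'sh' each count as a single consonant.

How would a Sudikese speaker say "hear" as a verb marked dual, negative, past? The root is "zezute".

Attach tense past -e → zezutee.
Attach polarity negative -um → zezuteeum.
Attach number dual -ma → zezuteeumma.
Apply epenthesis: zezuteeumma → zezuteeumuma.

zezuteeumuma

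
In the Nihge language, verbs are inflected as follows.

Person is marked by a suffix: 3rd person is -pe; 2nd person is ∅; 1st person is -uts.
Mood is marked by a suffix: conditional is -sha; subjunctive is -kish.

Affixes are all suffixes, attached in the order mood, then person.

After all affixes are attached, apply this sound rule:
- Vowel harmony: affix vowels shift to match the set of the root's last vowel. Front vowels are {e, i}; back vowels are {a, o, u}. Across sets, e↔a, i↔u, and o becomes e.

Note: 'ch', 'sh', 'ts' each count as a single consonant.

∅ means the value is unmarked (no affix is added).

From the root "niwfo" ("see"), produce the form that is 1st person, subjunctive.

Attach mood subjunctive -kish → niwfokish.
Attach person 1st person -uts → niwfokishuts.
Apply vowel harmony: niwfokishuts → niwfokushuts.

niwfokushuts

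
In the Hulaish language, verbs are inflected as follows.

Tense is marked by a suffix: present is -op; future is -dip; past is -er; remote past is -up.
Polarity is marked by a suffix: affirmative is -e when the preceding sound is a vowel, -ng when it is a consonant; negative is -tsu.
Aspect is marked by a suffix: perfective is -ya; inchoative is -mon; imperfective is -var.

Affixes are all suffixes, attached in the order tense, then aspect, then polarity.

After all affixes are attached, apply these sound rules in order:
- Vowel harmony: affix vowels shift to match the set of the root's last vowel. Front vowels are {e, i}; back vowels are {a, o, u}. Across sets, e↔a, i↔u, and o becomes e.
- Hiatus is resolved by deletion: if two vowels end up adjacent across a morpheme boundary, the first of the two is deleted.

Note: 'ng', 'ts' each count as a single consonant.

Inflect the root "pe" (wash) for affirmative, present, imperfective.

Attach tense present -op → peop.
Attach aspect imperfective -var → peopvar.
Attach polarity affirmative -ng (after consonant 'r') → peopvarng.
Apply vowel harmony: peopvarng → peepverng.
Apply vowel deletion: peepverng → pepverng.

pepverng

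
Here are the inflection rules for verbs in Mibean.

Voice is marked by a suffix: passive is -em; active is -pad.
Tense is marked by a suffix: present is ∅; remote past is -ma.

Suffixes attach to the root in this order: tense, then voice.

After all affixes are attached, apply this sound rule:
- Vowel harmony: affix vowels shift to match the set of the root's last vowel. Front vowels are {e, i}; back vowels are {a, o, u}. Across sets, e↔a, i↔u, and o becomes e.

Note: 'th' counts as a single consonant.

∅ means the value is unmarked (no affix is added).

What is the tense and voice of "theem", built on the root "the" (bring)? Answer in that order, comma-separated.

present, passive

Segment: the-em.
tense: ∅ → present.
voice: -em → passive.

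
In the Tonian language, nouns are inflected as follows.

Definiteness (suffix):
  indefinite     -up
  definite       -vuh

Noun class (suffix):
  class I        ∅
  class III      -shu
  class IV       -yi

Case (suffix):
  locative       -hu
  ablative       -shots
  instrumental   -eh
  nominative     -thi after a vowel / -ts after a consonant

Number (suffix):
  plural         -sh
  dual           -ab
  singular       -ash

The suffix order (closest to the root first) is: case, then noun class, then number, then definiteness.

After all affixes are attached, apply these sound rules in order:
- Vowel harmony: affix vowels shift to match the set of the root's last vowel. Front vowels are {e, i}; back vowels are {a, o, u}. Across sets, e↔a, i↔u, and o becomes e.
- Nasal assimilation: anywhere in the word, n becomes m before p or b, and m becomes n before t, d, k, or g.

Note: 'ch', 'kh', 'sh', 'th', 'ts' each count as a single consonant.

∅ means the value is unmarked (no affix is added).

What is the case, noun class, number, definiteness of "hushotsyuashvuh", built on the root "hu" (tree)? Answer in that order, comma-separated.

Segment: hu-shots-yi-ash-vuh.
case: -shots → ablative.
noun class: -yi → class IV.
number: -ash → singular.
definiteness: -vuh → definite.

ablative, class IV, singular, definite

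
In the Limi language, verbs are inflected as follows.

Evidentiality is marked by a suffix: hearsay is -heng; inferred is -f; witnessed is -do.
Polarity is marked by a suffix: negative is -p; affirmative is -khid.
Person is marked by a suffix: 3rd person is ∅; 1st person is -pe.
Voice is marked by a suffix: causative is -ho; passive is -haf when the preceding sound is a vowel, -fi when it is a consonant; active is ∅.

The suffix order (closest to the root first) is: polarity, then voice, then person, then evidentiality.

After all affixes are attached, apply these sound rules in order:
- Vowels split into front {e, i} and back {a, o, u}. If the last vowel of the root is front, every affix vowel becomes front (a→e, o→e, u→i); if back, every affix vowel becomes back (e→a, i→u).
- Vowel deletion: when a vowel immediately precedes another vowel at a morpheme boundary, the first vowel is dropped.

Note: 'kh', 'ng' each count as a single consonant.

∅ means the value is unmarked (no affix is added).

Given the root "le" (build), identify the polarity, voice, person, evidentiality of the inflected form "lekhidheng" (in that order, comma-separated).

Segment: le-khid-heng.
polarity: -khid → affirmative.
voice: ∅ → active.
person: ∅ → 3rd person.
evidentiality: -heng → hearsay.

affirmative, active, 3rd person, hearsay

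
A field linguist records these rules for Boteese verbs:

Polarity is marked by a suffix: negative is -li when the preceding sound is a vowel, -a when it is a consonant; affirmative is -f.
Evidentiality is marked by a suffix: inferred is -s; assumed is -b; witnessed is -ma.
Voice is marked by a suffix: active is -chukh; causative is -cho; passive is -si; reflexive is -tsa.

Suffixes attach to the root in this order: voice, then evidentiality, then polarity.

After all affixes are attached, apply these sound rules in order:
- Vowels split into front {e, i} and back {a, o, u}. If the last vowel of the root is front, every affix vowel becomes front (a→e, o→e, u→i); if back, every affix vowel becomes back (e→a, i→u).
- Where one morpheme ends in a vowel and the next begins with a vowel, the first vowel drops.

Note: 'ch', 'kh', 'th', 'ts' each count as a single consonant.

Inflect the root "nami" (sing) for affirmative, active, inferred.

namichikhsf

Attach voice active -chukh → namichukh.
Attach evidentiality inferred -s → namichukhs.
Attach polarity affirmative -f → namichukhsf.
Apply vowel harmony: namichukhsf → namichikhsf.
Vowel deletion: no change.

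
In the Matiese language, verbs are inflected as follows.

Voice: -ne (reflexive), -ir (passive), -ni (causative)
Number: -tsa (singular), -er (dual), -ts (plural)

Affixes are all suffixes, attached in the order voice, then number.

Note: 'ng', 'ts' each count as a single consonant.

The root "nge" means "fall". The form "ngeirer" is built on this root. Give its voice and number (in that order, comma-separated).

Segment: nge-ir-er.
voice: -ir → passive.
number: -er → dual.

passive, dual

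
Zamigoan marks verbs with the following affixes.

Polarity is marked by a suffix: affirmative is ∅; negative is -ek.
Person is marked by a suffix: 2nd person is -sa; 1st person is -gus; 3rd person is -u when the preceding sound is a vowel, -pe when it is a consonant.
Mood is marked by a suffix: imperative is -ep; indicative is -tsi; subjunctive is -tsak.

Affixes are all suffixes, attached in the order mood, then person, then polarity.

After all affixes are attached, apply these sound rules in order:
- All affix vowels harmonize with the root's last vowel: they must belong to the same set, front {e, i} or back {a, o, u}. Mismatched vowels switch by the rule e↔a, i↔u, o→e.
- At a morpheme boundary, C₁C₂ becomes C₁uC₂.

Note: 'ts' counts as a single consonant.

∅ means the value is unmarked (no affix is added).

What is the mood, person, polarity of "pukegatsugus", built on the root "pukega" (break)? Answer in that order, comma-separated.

Segment: pukega-tsi-gus.
mood: -tsi → indicative.
person: -gus → 1st person.
polarity: ∅ → affirmative.

indicative, 1st person, affirmative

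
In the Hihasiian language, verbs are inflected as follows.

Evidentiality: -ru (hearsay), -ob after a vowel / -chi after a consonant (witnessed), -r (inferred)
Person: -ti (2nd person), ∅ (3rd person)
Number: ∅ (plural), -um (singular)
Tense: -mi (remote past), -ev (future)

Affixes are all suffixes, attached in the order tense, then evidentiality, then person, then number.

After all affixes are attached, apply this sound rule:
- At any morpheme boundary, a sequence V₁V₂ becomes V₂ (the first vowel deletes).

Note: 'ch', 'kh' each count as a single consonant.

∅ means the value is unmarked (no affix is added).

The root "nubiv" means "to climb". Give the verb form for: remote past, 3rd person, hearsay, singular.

Attach tense remote past -mi → nubivmi.
Attach evidentiality hearsay -ru → nubivmiru.
person = 3rd person: zero marking, form stays nubivmiru.
Attach number singular -um → nubivmiruum.
Apply vowel deletion: nubivmiruum → nubivmirum.

nubivmirum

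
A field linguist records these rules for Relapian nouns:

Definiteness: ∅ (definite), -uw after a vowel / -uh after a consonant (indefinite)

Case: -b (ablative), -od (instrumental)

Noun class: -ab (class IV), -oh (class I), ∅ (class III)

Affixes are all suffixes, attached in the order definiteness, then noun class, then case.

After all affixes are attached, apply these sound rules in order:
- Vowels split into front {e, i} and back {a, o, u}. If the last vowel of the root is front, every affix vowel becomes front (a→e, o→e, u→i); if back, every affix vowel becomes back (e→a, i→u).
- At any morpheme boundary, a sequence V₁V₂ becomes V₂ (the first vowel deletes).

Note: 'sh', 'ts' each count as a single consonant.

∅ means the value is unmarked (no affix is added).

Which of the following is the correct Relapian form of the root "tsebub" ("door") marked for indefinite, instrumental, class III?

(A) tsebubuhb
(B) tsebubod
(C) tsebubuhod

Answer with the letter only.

Attach definiteness indefinite -uh (after consonant 'b') → tsebubuh.
noun class = class III: zero marking, form stays tsebubuh.
Attach case instrumental -od → tsebubuhod.
Vowel harmony: no change.
Vowel deletion: no change.
So the correct form is tsebubuhod, option (C).
(A) tsebubuhb is wrong: it uses ablative instead of instrumental for case.
(B) tsebubod is wrong: it uses definite instead of indefinite for definiteness.

C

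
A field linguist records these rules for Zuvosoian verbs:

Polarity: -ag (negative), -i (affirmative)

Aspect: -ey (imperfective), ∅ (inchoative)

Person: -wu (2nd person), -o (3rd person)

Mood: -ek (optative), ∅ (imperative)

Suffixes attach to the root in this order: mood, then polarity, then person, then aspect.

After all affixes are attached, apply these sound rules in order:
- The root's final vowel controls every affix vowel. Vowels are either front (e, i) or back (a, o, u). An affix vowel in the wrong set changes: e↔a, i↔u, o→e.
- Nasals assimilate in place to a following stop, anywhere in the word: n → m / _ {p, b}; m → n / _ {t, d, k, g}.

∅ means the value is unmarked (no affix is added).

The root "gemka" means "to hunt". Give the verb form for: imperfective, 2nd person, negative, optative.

genkaakagwuay

Attach mood optative -ek → gemkaek.
Attach polarity negative -ag → gemkaekag.
Attach person 2nd person -wu → gemkaekagwu.
Attach aspect imperfective -ey → gemkaekagwuey.
Apply vowel harmony: gemkaekagwuey → gemkaakagwuay.
Apply nasal assimilation: gemkaakagwuay → genkaakagwuay.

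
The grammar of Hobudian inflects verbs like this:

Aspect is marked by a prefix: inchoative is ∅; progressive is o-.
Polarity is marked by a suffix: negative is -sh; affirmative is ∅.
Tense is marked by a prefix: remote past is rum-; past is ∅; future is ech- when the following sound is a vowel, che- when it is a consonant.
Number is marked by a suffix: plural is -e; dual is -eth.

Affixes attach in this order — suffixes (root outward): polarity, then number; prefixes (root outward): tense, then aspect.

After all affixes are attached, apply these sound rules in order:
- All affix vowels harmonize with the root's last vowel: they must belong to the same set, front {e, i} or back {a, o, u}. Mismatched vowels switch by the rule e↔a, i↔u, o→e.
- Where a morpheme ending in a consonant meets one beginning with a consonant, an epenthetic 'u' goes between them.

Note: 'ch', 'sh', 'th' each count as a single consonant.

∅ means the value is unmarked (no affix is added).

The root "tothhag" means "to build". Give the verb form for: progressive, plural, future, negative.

ochatothhagusha

Attach polarity negative -sh → tothhagsh.
Attach tense future che- (before consonant 't') → chetothhagsh.
Attach aspect progressive o- → ochetothhagsh.
Attach number plural -e → ochetothhagshe.
Apply vowel harmony: ochetothhagshe → ochatothhagsha.
Apply epenthesis: ochatothhagsha → ochatothhagusha.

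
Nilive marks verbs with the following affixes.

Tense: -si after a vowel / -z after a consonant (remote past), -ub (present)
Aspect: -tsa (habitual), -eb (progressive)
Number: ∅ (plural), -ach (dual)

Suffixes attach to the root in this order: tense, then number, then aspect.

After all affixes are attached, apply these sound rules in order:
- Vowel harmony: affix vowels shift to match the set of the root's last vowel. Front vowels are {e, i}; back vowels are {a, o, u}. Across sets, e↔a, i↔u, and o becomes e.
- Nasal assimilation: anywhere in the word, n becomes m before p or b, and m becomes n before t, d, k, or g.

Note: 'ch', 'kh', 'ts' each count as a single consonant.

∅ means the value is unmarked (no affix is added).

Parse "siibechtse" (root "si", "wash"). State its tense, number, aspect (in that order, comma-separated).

Segment: si-ub-ach-tsa.
tense: -ub → present.
number: -ach → dual.
aspect: -tsa → habitual.

present, dual, habitual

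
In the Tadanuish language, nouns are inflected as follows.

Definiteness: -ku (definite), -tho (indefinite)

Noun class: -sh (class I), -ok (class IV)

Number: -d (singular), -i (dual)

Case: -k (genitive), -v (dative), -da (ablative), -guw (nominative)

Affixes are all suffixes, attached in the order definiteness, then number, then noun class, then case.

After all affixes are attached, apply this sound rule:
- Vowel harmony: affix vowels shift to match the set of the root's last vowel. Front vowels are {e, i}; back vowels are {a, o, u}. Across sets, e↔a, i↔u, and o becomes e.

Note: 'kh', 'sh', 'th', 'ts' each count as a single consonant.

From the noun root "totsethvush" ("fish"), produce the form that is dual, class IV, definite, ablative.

Attach definiteness definite -ku → totsethvushku.
Attach number dual -i → totsethvushkui.
Attach noun class class IV -ok → totsethvushkuiok.
Attach case ablative -da → totsethvushkuiokda.
Apply vowel harmony: totsethvushkuiokda → totsethvushkuuokda.

totsethvushkuuokda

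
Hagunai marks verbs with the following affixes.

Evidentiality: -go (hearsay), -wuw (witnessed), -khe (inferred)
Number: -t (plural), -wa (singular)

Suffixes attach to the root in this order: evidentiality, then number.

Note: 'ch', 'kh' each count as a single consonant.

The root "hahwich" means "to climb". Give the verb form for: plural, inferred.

Attach evidentiality inferred -khe → hahwichkhe.
Attach number plural -t → hahwichkhet.

hahwichkhet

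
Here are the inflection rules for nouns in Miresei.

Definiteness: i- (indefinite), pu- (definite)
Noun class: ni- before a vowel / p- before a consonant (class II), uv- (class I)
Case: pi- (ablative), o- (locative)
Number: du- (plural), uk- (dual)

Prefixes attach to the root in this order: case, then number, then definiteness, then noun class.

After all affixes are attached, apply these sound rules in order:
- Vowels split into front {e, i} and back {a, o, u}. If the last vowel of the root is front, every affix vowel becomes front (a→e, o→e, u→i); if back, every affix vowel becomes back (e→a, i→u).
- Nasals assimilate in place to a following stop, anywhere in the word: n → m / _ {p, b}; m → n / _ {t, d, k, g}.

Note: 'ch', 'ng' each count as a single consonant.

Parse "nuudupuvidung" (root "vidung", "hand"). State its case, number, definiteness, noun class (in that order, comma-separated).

ablative, plural, indefinite, class II

Segment: ni-i-du-pi-vidung.
case: pi- → ablative.
number: du- → plural.
definiteness: i- → indefinite.
noun class: ni/p- → class II.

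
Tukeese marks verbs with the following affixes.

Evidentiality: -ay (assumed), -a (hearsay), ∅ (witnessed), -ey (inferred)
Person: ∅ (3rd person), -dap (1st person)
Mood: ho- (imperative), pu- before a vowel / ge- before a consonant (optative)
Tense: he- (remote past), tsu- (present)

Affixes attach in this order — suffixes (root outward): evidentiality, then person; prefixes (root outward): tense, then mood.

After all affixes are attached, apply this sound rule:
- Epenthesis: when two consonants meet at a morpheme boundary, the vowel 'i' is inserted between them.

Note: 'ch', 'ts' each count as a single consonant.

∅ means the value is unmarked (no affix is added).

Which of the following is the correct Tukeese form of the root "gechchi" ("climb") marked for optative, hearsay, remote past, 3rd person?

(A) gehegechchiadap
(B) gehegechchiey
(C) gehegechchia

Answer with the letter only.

C

Attach tense remote past he- → hegechchi.
Attach evidentiality hearsay -a → hegechchia.
person = 3rd person: zero marking, form stays hegechchia.
Attach mood optative ge- (before consonant 'h') → gehegechchia.
Epenthesis: no change.
So the correct form is gehegechchia, option (C).
(B) gehegechchiey is wrong: it uses inferred instead of hearsay for evidentiality.
(A) gehegechchiadap is wrong: it uses 1st person instead of 3rd person for person.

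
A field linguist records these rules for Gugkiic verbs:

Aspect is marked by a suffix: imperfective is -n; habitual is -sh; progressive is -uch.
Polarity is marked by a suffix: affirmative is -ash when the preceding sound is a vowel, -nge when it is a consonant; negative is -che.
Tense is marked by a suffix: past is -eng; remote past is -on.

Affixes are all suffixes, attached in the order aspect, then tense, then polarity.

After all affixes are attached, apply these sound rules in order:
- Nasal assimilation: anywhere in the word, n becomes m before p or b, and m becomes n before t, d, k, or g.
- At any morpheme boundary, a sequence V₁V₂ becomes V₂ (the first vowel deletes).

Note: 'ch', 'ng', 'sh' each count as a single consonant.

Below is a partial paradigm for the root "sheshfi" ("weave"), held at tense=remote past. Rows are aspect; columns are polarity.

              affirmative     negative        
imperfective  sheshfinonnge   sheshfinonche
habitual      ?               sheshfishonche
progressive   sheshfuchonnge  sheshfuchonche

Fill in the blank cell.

Attach aspect habitual -sh → sheshfish.
Attach tense remote past -on → sheshfishon.
Attach polarity affirmative -nge (after consonant 'n') → sheshfishonnge.
Nasal assimilation: no change.
Vowel deletion: no change.

sheshfishonnge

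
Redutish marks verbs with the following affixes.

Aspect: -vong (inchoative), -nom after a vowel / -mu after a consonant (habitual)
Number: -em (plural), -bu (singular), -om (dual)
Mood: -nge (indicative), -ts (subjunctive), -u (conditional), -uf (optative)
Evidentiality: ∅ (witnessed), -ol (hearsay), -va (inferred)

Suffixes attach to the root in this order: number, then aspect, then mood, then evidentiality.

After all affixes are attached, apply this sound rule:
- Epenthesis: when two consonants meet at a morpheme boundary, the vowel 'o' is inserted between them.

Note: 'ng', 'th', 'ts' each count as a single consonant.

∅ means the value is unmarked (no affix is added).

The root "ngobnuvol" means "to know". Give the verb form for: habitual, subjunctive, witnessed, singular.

Attach number singular -bu → ngobnuvolbu.
Attach aspect habitual -nom (after vowel 'u') → ngobnuvolbunom.
Attach mood subjunctive -ts → ngobnuvolbunomts.
evidentiality = witnessed: zero marking, form stays ngobnuvolbunomts.
Apply epenthesis: ngobnuvolbunomts → ngobnuvolobunomots.

ngobnuvolobunomots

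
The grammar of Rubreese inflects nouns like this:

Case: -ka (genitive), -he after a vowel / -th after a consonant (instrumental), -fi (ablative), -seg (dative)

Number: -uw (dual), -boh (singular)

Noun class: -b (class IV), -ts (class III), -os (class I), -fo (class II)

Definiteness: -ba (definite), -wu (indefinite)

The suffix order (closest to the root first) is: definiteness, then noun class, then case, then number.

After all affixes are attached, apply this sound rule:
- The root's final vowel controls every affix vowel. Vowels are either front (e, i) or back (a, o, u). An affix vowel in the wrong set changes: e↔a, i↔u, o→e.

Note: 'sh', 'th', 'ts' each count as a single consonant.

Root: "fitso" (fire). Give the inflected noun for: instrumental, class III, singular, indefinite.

fitsowutsthboh

Attach definiteness indefinite -wu → fitsowu.
Attach noun class class III -ts → fitsowuts.
Attach case instrumental -th (after consonant 'ts') → fitsowutsth.
Attach number singular -boh → fitsowutsthboh.
Vowel harmony: no change.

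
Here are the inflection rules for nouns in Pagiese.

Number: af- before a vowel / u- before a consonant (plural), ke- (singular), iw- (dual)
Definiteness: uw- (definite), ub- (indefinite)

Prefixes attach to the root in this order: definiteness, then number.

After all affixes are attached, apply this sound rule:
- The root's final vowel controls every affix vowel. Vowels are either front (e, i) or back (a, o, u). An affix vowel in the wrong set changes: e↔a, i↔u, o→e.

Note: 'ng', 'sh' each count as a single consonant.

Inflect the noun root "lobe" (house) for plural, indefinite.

Attach definiteness indefinite ub- → ublobe.
Attach number plural af- (before vowel 'u') → afublobe.
Apply vowel harmony: afublobe → efiblobe.

efiblobe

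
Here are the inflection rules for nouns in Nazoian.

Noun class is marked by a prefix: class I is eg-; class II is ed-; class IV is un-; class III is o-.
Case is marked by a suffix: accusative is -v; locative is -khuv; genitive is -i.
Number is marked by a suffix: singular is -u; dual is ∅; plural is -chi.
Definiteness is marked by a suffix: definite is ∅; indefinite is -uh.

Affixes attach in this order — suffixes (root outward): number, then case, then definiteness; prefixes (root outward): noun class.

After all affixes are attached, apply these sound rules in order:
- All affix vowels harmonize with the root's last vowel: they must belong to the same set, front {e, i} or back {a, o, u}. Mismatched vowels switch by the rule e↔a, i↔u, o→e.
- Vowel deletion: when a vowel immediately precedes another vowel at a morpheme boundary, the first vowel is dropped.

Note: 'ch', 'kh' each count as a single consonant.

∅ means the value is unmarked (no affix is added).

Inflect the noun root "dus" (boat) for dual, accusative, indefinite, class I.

number = dual: zero marking, form stays dus.
Attach noun class class I eg- → egdus.
Attach case accusative -v → egdusv.
Attach definiteness indefinite -uh → egdusvuh.
Apply vowel harmony: egdusvuh → agdusvuh.
Vowel deletion: no change.

agdusvuh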